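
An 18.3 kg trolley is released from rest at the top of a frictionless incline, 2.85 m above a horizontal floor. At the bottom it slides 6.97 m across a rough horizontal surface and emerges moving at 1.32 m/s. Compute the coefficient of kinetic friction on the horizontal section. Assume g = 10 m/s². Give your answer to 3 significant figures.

μ_k = 0.396

Applying the work–energy principle:
mgh = ½mv² + μ_k m g d
mgh = 521.55 J; ½mv² = 15.943 J
W_f = 521.55 − 15.943 = 505.6 J
μ_k = W_f/(mg·d) = 505.6/(183.0 × 6.97) = 0.3964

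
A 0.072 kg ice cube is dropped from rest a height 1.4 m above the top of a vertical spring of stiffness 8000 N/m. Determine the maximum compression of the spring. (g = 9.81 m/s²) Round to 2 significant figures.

x = 0.016 m

Take the reference level at the top of the uncompressed spring. At max compression the cube has fallen H + x and is momentarily at rest:
mg(H + x) = ½kx²
½(8000)x² − (0.072)(9.81)x − (0.072)(9.81)(1.4) = 0
4000x² − 0.7063x − 0.9888 = 0
x = [0.7063 + √(0.4989 + 15822)]/(2 × 4000) = 0.01581 m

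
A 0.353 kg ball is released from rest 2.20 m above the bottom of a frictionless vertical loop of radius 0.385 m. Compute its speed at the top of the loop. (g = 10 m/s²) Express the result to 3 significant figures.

v = 5.35 m/s

Energy conservation: mgh = ½mv_top² + mg(2r)
v_top² = 2g(h − 2r) = 2(10)(2.20 − 0.7700) = 28.60
v_top = 5.348 m/s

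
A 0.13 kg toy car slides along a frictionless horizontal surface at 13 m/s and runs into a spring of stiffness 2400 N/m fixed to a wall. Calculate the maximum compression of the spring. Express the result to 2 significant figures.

At max compression the car is momentarily at rest: ½mv² = ½kx²
x = v√(m/k) = 13 × √(0.13/2400) = 0.09568 m

x = 0.096 m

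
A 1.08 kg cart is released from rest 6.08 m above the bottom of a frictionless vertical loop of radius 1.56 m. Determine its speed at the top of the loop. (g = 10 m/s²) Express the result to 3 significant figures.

v = 7.69 m/s

Energy conservation: mgh = ½mv_top² + mg(2r)
v_top² = 2g(h − 2r) = 2(10)(6.08 − 3.120) = 59.20
v_top = 7.694 m/s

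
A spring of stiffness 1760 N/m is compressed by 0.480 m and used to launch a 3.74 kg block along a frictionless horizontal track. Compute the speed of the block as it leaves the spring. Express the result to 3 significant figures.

v = 10.4 m/s

Conservation of energy: ½kx² = ½mv²
v = x√(k/m) = 0.480 × √(1760/3.74) = 10.41 m/s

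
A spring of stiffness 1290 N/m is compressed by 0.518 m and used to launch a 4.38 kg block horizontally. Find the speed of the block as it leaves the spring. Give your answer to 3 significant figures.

The block leaves the spring when the spring is at natural length, so ½kx² = ½mv²
v = x√(k/m) = 0.518 × √(1290/4.38) = 8.890 m/s

v = 8.89 m/s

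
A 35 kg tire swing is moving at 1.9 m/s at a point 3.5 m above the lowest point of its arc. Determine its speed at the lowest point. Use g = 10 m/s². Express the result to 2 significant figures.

v = 8.6 m/s

Equating total energy at the two states: ½mv₀² + mgh = ½mv²
v² = v₀² + 2gh = (1.9)² + 2(10)(3.5) = 73.610
v = √73.610 = 8.580 m/s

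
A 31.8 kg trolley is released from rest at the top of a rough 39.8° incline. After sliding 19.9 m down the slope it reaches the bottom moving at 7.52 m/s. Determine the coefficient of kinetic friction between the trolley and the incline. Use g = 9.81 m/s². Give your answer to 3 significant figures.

mgh = ½mv² + μ_k (mg cosθ) L, with h = L sinθ
mgL sinθ = 3973.8 J; ½mv² = 899.15 J
W_f = 3973.8 − 899.15 = 3075 J
μ_k = W_f/(mg cosθ · L) = 3075/(239.7 × 19.9) = 0.6446

μ_k = 0.645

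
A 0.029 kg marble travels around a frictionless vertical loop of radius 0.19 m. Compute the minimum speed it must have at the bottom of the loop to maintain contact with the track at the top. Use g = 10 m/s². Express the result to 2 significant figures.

At the top: mg = mv_top²/r ⇒ v_top² = gr = 1.900 m²/s²
Energy from bottom to top (height 2r): ½mv_bot² = ½mv_top² + mg(2r)
v_bot² = gr + 4gr = 5gr = 9.500
v_bot = √(5gr) = 3.082 m/s

v = 3.1 m/s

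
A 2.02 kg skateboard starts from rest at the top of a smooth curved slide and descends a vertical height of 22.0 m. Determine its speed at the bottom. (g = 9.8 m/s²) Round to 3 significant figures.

v = 20.8 m/s

Mechanical energy is conserved (no friction): mgh = ½mv²
v = √(2gh) = √(2 × 9.8 × 22.0) = √431.20 = 20.77 m/s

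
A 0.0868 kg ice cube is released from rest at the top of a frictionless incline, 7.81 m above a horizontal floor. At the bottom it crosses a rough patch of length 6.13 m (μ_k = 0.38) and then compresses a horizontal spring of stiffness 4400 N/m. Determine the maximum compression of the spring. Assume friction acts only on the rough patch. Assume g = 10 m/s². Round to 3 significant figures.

Initial energy: E₁ = mgh = (0.0868)(10)(7.81) = 6.7791 J
Friction removes W_f = μ_k mg d = (0.38)(0.0868)(10)(6.13) = 2.022 J
Energy reaching the spring: E = 6.7791 − 2.022 = 4.7572 J
At max compression ½kx² = E ⇒ x = √(2E/k) = √(2 × 4.7572/4400) = 0.04650 m

x = 0.0465 m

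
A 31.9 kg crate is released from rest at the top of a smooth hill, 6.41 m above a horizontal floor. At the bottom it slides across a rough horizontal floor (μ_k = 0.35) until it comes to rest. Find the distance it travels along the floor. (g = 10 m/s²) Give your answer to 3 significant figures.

Energy bookkeeping (friction removes W_f = μ_k N d):
At rest all PE has been dissipated by friction: mgh = μ_k m g d
d = h/μ_k = 6.41/0.35 = 18.31 m

d = 18.3 m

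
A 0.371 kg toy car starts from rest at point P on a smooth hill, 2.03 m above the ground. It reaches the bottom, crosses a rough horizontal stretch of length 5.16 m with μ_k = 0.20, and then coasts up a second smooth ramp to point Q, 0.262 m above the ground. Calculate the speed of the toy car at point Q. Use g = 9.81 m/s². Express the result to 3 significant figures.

Energy at P: mgh₁ = (0.371)(9.81)(2.03) = 7.3882 J
Friction loss: W_f = μ_k mg d = 3.756 J
At Q: ½mv² + mgh₂ = mgh₁ − W_f
½mv² = 7.3882 − 3.756 − 0.95355 = 2.6787 J
v = √(2 × 2.6787/0.371) = 3.800 m/s

v = 3.80 m/s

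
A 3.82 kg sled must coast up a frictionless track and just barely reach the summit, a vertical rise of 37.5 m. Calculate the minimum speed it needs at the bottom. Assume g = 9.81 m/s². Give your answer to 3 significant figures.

v = 27.1 m/s

At the top it is momentarily at rest, so all KE converts to PE: ½mv² = mgh
v = √(2gh) = √(2 × 9.81 × 37.5) = 27.12 m/s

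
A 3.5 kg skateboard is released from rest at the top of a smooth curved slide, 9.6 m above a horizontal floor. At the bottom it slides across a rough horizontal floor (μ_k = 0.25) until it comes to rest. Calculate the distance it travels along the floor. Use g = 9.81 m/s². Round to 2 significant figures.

d = 38 m

Applying the work–energy principle:
At rest all PE has been dissipated by friction: mgh = μ_k m g d
d = h/μ_k = 9.6/0.25 = 38.40 m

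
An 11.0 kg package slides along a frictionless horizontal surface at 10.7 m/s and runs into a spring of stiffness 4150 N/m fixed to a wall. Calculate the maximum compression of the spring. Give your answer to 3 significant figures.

Conservation of energy between contact and max compression: ½mv² = ½kx²
x = v√(m/k) = 10.7 × √(11.0/4150) = 0.5509 m

x = 0.551 m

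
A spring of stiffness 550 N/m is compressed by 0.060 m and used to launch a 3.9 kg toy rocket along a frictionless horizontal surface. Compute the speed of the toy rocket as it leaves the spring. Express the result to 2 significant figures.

Conservation of energy: ½kx² = ½mv²
v = x√(k/m) = 0.060 × √(550/3.9) = 0.7125 m/s

v = 0.71 m/s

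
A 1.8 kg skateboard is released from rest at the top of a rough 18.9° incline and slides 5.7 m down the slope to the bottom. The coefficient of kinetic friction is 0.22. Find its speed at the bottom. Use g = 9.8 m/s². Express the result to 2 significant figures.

Taking the bottom as reference, mgh = ½mv² + μ_k N L with h = L sinθ, N = mg cosθ:
mgh = mgL sinθ = (1.8)(9.8)(5.7)sin18.9° = 32.569 J
W_f = μ_k mg cosθ · L = (0.22)(1.8)(9.8)cos18.9°·5.7 = 20.93 J
½mv² = 32.569 − 20.93 = 11.641 J
v = √(2 × 11.641/1.8) = 3.596 m/s

v = 3.6 m/s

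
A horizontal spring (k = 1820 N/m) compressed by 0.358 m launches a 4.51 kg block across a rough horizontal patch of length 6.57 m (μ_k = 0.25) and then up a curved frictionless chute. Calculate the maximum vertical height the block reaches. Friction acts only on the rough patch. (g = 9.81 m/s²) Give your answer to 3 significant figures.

h = 0.994 m

Spring energy: E₀ = ½kx² = ½(1820)(0.358)² = 116.63 J
Friction: W_f = μ_k mg d = (0.25)(4.51)(9.81)(6.57) = 72.67 J
Energy at base of ramp: E = 116.63 − 72.67 = 43.960 J
At max height all remaining energy is PE: mgh = E ⇒ h = E/(mg) = 43.960/(4.51 × 9.81) = 0.9936 m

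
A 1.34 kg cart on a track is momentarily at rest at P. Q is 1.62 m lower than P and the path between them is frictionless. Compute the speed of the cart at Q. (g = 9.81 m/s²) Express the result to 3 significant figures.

Mechanical energy is conserved (no friction): mgh = ½mv²
v = √(2gh) = √(2 × 9.81 × 1.62) = √31.784 = 5.638 m/s

v = 5.64 m/s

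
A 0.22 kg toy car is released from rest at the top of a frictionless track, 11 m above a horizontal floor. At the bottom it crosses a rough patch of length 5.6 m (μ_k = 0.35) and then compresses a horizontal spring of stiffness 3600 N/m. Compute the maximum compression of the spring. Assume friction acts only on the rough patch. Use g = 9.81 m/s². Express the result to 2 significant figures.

x = 0.10 m

Initial energy: E₁ = mgh = (0.22)(9.81)(11) = 23.740 J
Friction removes W_f = μ_k mg d = (0.35)(0.22)(9.81)(5.6) = 4.230 J
Energy reaching the spring: E = 23.740 − 4.230 = 19.510 J
At max compression ½kx² = E ⇒ x = √(2E/k) = √(2 × 19.510/3600) = 0.1041 m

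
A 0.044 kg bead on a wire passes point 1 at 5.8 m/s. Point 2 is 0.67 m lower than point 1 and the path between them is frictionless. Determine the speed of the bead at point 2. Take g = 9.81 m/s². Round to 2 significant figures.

v = 6.8 m/s

Equating total energy at the two states: ½mv₀² + mgh = ½mv²
v² = v₀² + 2gh = (5.8)² + 2(9.81)(0.67) = 46.785
v = √46.785 = 6.840 m/s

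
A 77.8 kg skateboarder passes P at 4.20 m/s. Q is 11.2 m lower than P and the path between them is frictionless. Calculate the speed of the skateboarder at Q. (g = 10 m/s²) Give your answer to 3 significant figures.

Mechanical energy is conserved (no friction): ½mv₀² + mgh = ½mv²
v² = v₀² + 2gh = (4.20)² + 2(10)(11.2) = 241.64
v = √241.64 = 15.54 m/s

v = 15.5 m/s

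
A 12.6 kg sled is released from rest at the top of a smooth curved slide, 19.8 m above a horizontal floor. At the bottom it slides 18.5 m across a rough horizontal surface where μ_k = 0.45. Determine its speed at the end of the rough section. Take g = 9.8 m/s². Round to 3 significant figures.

Energy at the top = energy at the end + work done against friction:
mgh = ½mv² + μ_k m g d
W_f = μ_k mg d = (0.45)(12.6)(9.8)(18.5) = 1028 J
½mv² = mgh − W_f = 2444.9 − 1028 = 1416.9 J
v = √(2 × 1416.9/12.6) = 15.00 m/s

v = 15.0 m/s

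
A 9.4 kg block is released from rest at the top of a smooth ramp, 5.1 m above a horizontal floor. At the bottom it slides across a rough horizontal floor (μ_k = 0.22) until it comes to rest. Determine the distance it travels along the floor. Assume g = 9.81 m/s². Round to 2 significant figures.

Energy bookkeeping (friction removes W_f = μ_k N d):
At rest all PE has been dissipated by friction: mgh = μ_k m g d
d = h/μ_k = 5.1/0.22 = 23.18 m

d = 23 m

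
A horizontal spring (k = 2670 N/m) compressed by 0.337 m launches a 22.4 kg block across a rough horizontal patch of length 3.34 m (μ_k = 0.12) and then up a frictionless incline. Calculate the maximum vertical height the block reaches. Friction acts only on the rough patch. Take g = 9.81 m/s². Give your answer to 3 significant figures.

Spring energy: E₀ = ½kx² = ½(2670)(0.337)² = 151.61 J
Friction: W_f = μ_k mg d = (0.12)(22.4)(9.81)(3.34) = 88.07 J
Energy at base of ramp: E = 151.61 − 88.07 = 63.541 J
At max height all remaining energy is PE: mgh = E ⇒ h = E/(mg) = 63.541/(22.4 × 9.81) = 0.2892 m

h = 0.289 m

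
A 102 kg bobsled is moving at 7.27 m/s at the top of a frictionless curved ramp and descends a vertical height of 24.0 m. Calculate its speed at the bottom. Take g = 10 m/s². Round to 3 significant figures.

v = 23.1 m/s

By conservation of mechanical energy, ½mv₀² + mgh = ½mv²
The mass cancels from both sides.
v² = v₀² + 2gh = (7.27)² + 2(10)(24.0) = 532.85
v = √532.85 = 23.08 m/s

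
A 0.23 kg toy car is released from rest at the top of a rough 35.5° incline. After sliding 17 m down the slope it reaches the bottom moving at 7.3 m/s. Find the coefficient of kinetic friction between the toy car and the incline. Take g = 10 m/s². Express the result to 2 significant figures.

μ_k = 0.52

The energy dissipated by friction is the PE lost minus the KE gained:
mgL sinθ = 22.705 J; ½mv² = 6.1284 J
W_f = 22.705 − 6.1284 = 16.58 J
μ_k = W_f/(mg cosθ · L) = 16.58/(1.872 × 17) = 0.5208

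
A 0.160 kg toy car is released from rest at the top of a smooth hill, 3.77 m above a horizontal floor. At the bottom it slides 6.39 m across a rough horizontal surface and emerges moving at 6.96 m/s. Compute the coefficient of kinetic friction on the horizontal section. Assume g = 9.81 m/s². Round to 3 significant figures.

μ_k = 0.204

Applying the work–energy principle:
mgh = ½mv² + μ_k m g d
mgh = 5.9174 J; ½mv² = 3.8753 J
W_f = 5.9174 − 3.8753 = 2.042 J
μ_k = W_f/(mg·d) = 2.042/(1.570 × 6.39) = 0.2036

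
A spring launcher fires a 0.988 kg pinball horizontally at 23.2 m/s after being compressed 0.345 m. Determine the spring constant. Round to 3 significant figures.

Energy stored in the spring equals the launch KE: ½kx² = ½mv²
k = mv²/x² = (0.988)(23.2)²/(0.345)² = 4468 N/m

k = 4470 N/m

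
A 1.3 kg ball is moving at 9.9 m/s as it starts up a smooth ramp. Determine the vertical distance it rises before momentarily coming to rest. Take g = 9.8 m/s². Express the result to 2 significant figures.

h = 5.0 m

Setting KE at the bottom equal to PE gained: ½mv² = mgh
h = v²/(2g) = 9.9²/(2 × 9.8) = 5.001 m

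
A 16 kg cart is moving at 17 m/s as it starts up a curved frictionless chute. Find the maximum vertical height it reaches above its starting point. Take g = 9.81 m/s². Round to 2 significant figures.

h = 15 m

By energy conservation, ½mv² = mgh
h = v²/(2g) = 17²/(2 × 9.81) = 14.73 m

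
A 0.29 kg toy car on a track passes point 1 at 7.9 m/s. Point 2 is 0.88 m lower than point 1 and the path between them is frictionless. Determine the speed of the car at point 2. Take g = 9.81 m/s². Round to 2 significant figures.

v = 8.9 m/s

By conservation of mechanical energy, ½mv₀² + mgh = ½mv²
The mass cancels from both sides.
v² = v₀² + 2gh = (7.9)² + 2(9.81)(0.88) = 79.676
v = √79.676 = 8.926 m/s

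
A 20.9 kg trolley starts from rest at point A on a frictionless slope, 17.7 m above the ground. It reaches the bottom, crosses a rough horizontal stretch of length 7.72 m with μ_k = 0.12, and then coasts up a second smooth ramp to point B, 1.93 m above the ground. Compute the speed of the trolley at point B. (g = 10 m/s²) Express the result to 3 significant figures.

v = 17.2 m/s

Energy at A: mgh₁ = (20.9)(10)(17.7) = 3699.3 J
Friction loss: W_f = μ_k mg d = 193.6 J
At B: ½mv² + mgh₂ = mgh₁ − W_f
½mv² = 3699.3 − 193.6 − 403.37 = 3102.3 J
v = √(2 × 3102.3/20.9) = 17.23 m/s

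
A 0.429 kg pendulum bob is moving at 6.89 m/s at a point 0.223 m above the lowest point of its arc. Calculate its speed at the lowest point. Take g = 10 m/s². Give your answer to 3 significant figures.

v = 7.21 m/s

Energy conservation between the two points: ½mv₀² + mgh = ½mv²
v² = v₀² + 2gh = (6.89)² + 2(10)(0.223) = 51.932
v = √51.932 = 7.206 m/s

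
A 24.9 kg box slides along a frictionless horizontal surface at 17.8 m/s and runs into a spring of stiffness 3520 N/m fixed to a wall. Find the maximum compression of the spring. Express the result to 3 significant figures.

x = 1.50 m

At max compression the box is momentarily at rest: ½mv² = ½kx²
x = v√(m/k) = 17.8 × √(24.9/3520) = 1.497 m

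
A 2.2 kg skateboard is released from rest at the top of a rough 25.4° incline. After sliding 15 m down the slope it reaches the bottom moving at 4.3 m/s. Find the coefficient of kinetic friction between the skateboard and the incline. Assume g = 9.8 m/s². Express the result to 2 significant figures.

mgh = ½mv² + μ_k (mg cosθ) L, with h = L sinθ
mgL sinθ = 138.72 J; ½mv² = 20.339 J
W_f = 138.72 − 20.339 = 118.4 J
μ_k = W_f/(mg cosθ · L) = 118.4/(19.48 × 15) = 0.4052

μ_k = 0.41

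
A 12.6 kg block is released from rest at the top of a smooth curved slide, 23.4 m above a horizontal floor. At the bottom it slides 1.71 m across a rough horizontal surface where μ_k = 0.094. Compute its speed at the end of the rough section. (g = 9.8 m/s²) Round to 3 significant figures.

Applying the work–energy principle:
mgh = ½mv² + μ_k m g d
W_f = μ_k mg d = (0.094)(12.6)(9.8)(1.71) = 19.85 J
½mv² = mgh − W_f = 2889.4 − 19.85 = 2869.6 J
v = √(2 × 2869.6/12.6) = 21.34 m/s

v = 21.3 m/s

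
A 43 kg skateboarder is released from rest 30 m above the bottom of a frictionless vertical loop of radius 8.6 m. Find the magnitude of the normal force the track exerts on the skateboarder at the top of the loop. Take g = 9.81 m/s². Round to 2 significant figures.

Energy from release to top (height 2r): mgh = ½mv_top² + mg(2r)
v_top² = 2g(h − 2r) = 2(9.81)(30 − 17.20) = 251.14 m²/s²
At the top, both N and weight point toward the centre: N + mg = mv_top²/r
N = m(v_top²/r − g) = 43(251.14/8.6 − 9.81) = 833.9 N

N = 830 N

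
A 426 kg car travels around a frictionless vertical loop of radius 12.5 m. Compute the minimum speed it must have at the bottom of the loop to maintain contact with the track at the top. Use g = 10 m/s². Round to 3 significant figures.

v = 25.0 m/s

At the top: mg = mv_top²/r ⇒ v_top² = gr = 125.0 m²/s²
Energy from bottom to top (height 2r): ½mv_bot² = ½mv_top² + mg(2r)
v_bot² = gr + 4gr = 5gr = 625.0
v_bot = √(5gr) = 25.00 m/s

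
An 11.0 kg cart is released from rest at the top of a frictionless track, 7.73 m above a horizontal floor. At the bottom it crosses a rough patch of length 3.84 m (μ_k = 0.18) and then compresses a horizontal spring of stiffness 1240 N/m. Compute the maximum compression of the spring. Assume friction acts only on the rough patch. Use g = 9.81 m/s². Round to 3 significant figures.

x = 1.11 m

Initial energy: E₁ = mgh = (11.0)(9.81)(7.73) = 834.14 J
Friction removes W_f = μ_k mg d = (0.18)(11.0)(9.81)(3.84) = 74.59 J
Energy reaching the spring: E = 834.14 − 74.59 = 759.56 J
At max compression ½kx² = E ⇒ x = √(2E/k) = √(2 × 759.56/1240) = 1.107 m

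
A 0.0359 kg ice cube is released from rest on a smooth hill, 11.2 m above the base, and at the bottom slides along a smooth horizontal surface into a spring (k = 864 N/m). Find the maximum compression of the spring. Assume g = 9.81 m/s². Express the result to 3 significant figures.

Energy conservation (no friction) from release to max compression: mgh = ½kx²
x = √(2mgh/k) = √(2 × 0.0359 × 9.81 × 11.2 / 864) = 0.09555 m

x = 0.0956 m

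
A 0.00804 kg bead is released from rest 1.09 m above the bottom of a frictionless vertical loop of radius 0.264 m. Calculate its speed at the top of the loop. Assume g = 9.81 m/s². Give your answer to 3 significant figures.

Energy conservation: mgh = ½mv_top² + mg(2r)
v_top² = 2g(h − 2r) = 2(9.81)(1.09 − 0.5280) = 11.03
v_top = 3.321 m/s

v = 3.32 m/s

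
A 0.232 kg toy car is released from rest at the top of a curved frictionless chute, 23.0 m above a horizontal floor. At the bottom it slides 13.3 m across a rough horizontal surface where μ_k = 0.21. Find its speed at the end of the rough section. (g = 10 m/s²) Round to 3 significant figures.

v = 20.1 m/s

Energy at the top = energy at the end + work done against friction:
mgh = ½mv² + μ_k m g d
W_f = μ_k mg d = (0.21)(0.232)(10)(13.3) = 6.480 J
½mv² = mgh − W_f = 53.360 − 6.480 = 46.880 J
v = √(2 × 46.880/0.232) = 20.10 m/s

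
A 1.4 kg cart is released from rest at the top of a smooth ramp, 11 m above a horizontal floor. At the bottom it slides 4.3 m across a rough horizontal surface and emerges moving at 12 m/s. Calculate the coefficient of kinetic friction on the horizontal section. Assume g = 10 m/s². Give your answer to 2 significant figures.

μ_k = 0.88

Energy at the top = energy at the end + work done against friction:
mgh = ½mv² + μ_k m g d
mgh = 154.00 J; ½mv² = 100.80 J
W_f = 154.00 − 100.80 = 53.20 J
μ_k = W_f/(mg·d) = 53.20/(14.00 × 4.3) = 0.8837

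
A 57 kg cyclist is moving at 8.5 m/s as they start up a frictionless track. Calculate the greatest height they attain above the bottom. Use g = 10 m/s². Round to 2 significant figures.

By energy conservation, ½mv² = mgh
h = v²/(2g) = 8.5²/(2 × 10) = 3.612 m

h = 3.6 m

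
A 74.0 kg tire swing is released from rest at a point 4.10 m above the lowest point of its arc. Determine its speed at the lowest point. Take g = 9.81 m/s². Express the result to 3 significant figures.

Energy conservation between the two points: mgh = ½mv²
v = √(2gh) = √(2 × 9.81 × 4.10) = √80.442 = 8.969 m/s

v = 8.97 m/s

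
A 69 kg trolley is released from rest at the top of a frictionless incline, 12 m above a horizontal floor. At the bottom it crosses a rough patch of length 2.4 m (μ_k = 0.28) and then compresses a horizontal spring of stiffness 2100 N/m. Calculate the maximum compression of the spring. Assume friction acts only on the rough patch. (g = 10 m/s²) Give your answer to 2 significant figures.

x = 2.7 m

Initial energy: E₁ = mgh = (69)(10)(12) = 8280.0 J
Friction removes W_f = μ_k mg d = (0.28)(69)(10)(2.4) = 463.7 J
Energy reaching the spring: E = 8280.0 − 463.7 = 7816.3 J
At max compression ½kx² = E ⇒ x = √(2E/k) = √(2 × 7816.3/2100) = 2.728 m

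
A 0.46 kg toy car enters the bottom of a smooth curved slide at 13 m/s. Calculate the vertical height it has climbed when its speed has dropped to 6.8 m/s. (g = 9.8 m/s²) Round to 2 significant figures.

h = 6.3 m

Conservation of energy: ½mv₁² = ½mv₂² + mgh
h = (v₁² − v₂²)/(2g) = (13² − 6.8²)/(2 × 9.8) = 6.263 m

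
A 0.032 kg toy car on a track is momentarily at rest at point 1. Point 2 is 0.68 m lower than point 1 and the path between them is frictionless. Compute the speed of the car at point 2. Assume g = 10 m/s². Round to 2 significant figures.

Energy conservation between the two points: mgh = ½mv²
v = √(2gh) = √(2 × 10 × 0.68) = √13.600 = 3.688 m/s

v = 3.7 m/s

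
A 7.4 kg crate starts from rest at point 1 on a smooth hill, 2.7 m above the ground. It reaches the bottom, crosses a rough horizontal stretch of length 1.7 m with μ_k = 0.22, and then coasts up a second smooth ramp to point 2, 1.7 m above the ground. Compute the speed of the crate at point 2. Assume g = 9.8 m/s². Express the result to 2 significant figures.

Energy at 1: mgh₁ = (7.4)(9.8)(2.7) = 195.80 J
Friction loss: W_f = μ_k mg d = 27.12 J
At 2: ½mv² + mgh₂ = mgh₁ − W_f
½mv² = 195.80 − 27.12 − 123.28 = 45.398 J
v = √(2 × 45.398/7.4) = 3.503 m/s

v = 3.5 m/s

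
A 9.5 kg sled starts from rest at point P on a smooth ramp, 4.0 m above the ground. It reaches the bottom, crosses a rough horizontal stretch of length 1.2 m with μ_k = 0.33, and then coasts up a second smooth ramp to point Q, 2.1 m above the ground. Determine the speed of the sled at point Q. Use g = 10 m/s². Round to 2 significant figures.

Energy at P: mgh₁ = (9.5)(10)(4.0) = 380.00 J
Friction loss: W_f = μ_k mg d = 37.62 J
At Q: ½mv² + mgh₂ = mgh₁ − W_f
½mv² = 380.00 − 37.62 − 199.50 = 142.88 J
v = √(2 × 142.88/9.5) = 5.485 m/s

v = 5.5 m/s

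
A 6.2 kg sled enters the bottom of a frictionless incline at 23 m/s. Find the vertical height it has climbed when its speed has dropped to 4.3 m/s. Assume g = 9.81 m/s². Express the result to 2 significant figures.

Energy balance between the two points: ½mv₁² = ½mv₂² + mgh
h = (v₁² − v₂²)/(2g) = (23² − 4.3²)/(2 × 9.81) = 26.02 m

h = 26 m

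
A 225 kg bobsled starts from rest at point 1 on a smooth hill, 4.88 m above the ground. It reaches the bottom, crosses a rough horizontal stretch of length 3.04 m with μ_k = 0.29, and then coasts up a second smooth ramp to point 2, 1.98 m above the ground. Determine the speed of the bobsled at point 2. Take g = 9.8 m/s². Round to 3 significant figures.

Energy at 1: mgh₁ = (225)(9.8)(4.88) = 10760 J
Friction loss: W_f = μ_k mg d = 1944 J
At 2: ½mv² + mgh₂ = mgh₁ − W_f
½mv² = 10760 − 1944 − 4365.9 = 4450.6 J
v = √(2 × 4450.6/225) = 6.290 m/s

v = 6.29 m/s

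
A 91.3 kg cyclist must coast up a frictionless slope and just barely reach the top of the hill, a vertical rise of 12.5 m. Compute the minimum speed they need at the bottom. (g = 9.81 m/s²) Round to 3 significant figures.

v = 15.7 m/s

At the top they are momentarily at rest, so all KE converts to PE: ½mv² = mgh
v = √(2gh) = √(2 × 9.81 × 12.5) = 15.66 m/s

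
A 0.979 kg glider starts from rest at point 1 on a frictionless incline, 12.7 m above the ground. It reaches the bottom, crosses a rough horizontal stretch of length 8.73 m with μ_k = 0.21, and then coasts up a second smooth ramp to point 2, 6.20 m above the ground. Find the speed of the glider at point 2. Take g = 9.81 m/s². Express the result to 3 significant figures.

v = 9.57 m/s

Energy at 1: mgh₁ = (0.979)(9.81)(12.7) = 121.97 J
Friction loss: W_f = μ_k mg d = 17.61 J
At 2: ½mv² + mgh₂ = mgh₁ − W_f
½mv² = 121.97 − 17.61 − 59.545 = 44.819 J
v = √(2 × 44.819/0.979) = 9.569 m/s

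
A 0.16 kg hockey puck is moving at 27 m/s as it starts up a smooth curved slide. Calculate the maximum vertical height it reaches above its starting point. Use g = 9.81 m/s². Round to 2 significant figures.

h = 37 m

Setting KE at the bottom equal to PE gained: ½mv² = mgh
h = v²/(2g) = 27²/(2 × 9.81) = 37.16 m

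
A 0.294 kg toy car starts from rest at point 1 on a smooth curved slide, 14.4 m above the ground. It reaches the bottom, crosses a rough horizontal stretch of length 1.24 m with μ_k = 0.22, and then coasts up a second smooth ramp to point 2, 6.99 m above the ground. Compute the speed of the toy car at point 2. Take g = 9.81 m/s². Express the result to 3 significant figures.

Energy at 1: mgh₁ = (0.294)(9.81)(14.4) = 41.532 J
Friction loss: W_f = μ_k mg d = 0.7868 J
At 2: ½mv² + mgh₂ = mgh₁ − W_f
½mv² = 41.532 − 0.7868 − 20.160 = 20.585 J
v = √(2 × 20.585/0.294) = 11.83 m/s

v = 11.8 m/s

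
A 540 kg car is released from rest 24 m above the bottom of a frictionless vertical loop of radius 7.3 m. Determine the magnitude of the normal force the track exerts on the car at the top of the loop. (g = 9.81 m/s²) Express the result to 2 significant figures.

N = 8300 N

Energy from release to top (height 2r): mgh = ½mv_top² + mg(2r)
v_top² = 2g(h − 2r) = 2(9.81)(24 − 14.60) = 184.43 m²/s²
At the top, both N and weight point toward the centre: N + mg = mv_top²/r
N = m(v_top²/r − g) = 540(184.43/7.3 − 9.81) = 8345 N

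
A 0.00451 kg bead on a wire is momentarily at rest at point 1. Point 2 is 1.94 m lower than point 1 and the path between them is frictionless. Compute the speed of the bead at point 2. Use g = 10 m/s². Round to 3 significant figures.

By conservation of mechanical energy, mgh = ½mv²
v = √(2gh) = √(2 × 10 × 1.94) = √38.800 = 6.229 m/s

v = 6.23 m/s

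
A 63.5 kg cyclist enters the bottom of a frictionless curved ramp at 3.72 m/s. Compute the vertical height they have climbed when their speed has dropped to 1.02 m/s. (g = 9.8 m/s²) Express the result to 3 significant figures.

h = 0.653 m

Conservation of energy: ½mv₁² = ½mv₂² + mgh
h = (v₁² − v₂²)/(2g) = (3.72² − 1.02²)/(2 × 9.8) = 0.6530 m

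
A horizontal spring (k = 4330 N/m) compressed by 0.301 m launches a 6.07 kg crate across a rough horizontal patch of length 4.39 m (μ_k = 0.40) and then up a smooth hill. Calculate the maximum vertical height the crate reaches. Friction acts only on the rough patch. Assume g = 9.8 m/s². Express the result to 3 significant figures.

Spring energy: E₀ = ½kx² = ½(4330)(0.301)² = 196.15 J
Friction: W_f = μ_k mg d = (0.40)(6.07)(9.8)(4.39) = 104.5 J
Energy at base of ramp: E = 196.15 − 104.5 = 91.694 J
At max height all remaining energy is PE: mgh = E ⇒ h = E/(mg) = 91.694/(6.07 × 9.8) = 1.541 m

h = 1.54 m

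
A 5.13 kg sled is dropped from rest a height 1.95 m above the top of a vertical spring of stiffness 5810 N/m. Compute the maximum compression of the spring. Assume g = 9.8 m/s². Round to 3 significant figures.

x = 0.193 m

Measuring PE from the top of the relaxed spring, at max compression the sled has dropped H + x with zero KE, so:
mg(H + x) = ½kx²
½(5810)x² − (5.13)(9.8)x − (5.13)(9.8)(1.95) = 0
2905x² − 50.27x − 98.03 = 0
x = [50.27 + √(2527 + 1.1392e+06)]/(2 × 2905) = 0.1926 m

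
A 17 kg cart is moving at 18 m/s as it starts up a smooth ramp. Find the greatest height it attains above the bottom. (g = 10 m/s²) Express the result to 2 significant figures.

Setting KE at the bottom equal to PE gained: ½mv² = mgh
h = v²/(2g) = 18²/(2 × 10) = 16.20 m

h = 16 m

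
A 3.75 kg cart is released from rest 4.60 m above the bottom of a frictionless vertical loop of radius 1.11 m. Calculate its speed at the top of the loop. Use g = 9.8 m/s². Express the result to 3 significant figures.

Energy conservation: mgh = ½mv_top² + mg(2r)
v_top² = 2g(h − 2r) = 2(9.8)(4.60 − 2.220) = 46.65
v_top = 6.830 m/s

v = 6.83 m/s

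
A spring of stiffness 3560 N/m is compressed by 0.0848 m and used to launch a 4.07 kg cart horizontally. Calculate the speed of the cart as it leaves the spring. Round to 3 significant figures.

Conservation of energy: ½kx² = ½mv²
v = x√(k/m) = 0.0848 × √(3560/4.07) = 2.508 m/s

v = 2.51 m/s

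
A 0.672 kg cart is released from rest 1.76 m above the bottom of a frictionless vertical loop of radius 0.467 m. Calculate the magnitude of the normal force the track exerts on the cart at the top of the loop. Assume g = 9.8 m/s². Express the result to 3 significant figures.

Energy from release to top (height 2r): mgh = ½mv_top² + mg(2r)
v_top² = 2g(h − 2r) = 2(9.8)(1.76 − 0.9340) = 16.190 m²/s²
At the top, both N and weight point toward the centre: N + mg = mv_top²/r
N = m(v_top²/r − g) = 0.672(16.190/0.467 − 9.8) = 16.71 N

N = 16.7 N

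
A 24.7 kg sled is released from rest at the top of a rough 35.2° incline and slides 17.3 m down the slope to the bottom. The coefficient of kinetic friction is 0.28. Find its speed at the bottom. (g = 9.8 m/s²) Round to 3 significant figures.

v = 10.9 m/s

Taking the bottom as reference, mgh = ½mv² + μ_k N L with h = L sinθ, N = mg cosθ:
mgh = mgL sinθ = (24.7)(9.8)(17.3)sin35.2° = 2413.9 J
W_f = μ_k mg cosθ · L = (0.28)(24.7)(9.8)cos35.2°·17.3 = 958.1 J
½mv² = 2413.9 − 958.1 = 1455.8 J
v = √(2 × 1455.8/24.7) = 10.86 m/s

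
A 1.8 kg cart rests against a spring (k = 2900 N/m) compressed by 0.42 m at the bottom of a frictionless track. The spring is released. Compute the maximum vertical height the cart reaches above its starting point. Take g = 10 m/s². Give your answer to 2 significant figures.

Energy conservation from release to the highest point: ½kx² = mgh
h = kx²/(2mg) = (2900)(0.42)²/(2 × 1.8 × 10) = 14.21 m

h = 14 m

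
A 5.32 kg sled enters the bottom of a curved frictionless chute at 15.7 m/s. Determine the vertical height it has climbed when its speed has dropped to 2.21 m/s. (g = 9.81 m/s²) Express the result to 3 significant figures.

h = 12.3 m

Conservation of energy: ½mv₁² = ½mv₂² + mgh
h = (v₁² − v₂²)/(2g) = (15.7² − 2.21²)/(2 × 9.81) = 12.31 m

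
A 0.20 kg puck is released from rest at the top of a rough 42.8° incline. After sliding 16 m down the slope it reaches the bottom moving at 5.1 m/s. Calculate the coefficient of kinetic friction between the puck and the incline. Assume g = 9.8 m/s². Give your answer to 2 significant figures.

μ_k = 0.81

Energy balance down the incline: mg L sinθ − ½mv² = μ_k (mg cosθ) L
mgL sinθ = 21.307 J; ½mv² = 2.6010 J
W_f = 21.307 − 2.6010 = 18.71 J
μ_k = W_f/(mg cosθ · L) = 18.71/(1.438 × 16) = 0.8130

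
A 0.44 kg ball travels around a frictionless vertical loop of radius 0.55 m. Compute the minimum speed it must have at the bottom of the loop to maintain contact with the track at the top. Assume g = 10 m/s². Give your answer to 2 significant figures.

v = 5.2 m/s

At the top: mg = mv_top²/r ⇒ v_top² = gr = 5.500 m²/s²
Energy from bottom to top (height 2r): ½mv_bot² = ½mv_top² + mg(2r)
v_bot² = gr + 4gr = 5gr = 27.50
v_bot = √(5gr) = 5.244 m/s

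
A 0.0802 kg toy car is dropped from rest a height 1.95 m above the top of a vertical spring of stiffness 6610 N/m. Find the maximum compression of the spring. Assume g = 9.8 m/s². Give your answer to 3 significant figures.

Measuring PE from the top of the relaxed spring, at max compression the car has dropped H + x with zero KE, so:
mg(H + x) = ½kx²
½(6610)x² − (0.0802)(9.8)x − (0.0802)(9.8)(1.95) = 0
3305x² − 0.7860x − 1.533 = 0
x = [0.7860 + √(0.6177 + 20261)]/(2 × 3305) = 0.02165 m

x = 0.0217 m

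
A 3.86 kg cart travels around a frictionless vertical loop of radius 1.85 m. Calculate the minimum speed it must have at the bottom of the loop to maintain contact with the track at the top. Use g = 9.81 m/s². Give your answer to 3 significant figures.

v = 9.53 m/s

At the top: mg = mv_top²/r ⇒ v_top² = gr = 18.15 m²/s²
Energy from bottom to top (height 2r): ½mv_bot² = ½mv_top² + mg(2r)
v_bot² = gr + 4gr = 5gr = 90.74
v_bot = √(5gr) = 9.526 m/s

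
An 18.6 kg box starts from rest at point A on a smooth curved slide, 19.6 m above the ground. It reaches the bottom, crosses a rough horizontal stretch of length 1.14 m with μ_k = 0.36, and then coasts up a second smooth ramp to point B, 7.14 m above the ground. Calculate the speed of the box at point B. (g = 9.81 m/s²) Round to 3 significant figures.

Energy at A: mgh₁ = (18.6)(9.81)(19.6) = 3576.3 J
Friction loss: W_f = μ_k mg d = 74.88 J
At B: ½mv² + mgh₂ = mgh₁ − W_f
½mv² = 3576.3 − 74.88 − 1302.8 = 2198.6 J
v = √(2 × 2198.6/18.6) = 15.38 m/s

v = 15.4 m/s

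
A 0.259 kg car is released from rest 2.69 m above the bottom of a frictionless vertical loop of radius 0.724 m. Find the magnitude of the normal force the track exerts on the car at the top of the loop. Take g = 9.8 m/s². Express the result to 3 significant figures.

N = 6.17 N

Energy from release to top (height 2r): mgh = ½mv_top² + mg(2r)
v_top² = 2g(h − 2r) = 2(9.8)(2.69 − 1.448) = 24.343 m²/s²
At the top, both N and weight point toward the centre: N + mg = mv_top²/r
N = m(v_top²/r − g) = 0.259(24.343/0.724 − 9.8) = 6.170 N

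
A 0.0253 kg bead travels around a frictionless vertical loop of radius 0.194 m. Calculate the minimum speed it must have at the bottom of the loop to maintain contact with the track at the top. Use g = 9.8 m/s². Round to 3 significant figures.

v = 3.08 m/s

At the top: mg = mv_top²/r ⇒ v_top² = gr = 1.901 m²/s²
Energy from bottom to top (height 2r): ½mv_bot² = ½mv_top² + mg(2r)
v_bot² = gr + 4gr = 5gr = 9.506
v_bot = √(5gr) = 3.083 m/s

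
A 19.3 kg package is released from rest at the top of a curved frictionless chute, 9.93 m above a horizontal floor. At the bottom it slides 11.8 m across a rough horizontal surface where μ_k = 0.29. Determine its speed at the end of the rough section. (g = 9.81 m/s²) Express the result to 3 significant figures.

Applying the work–energy principle:
mgh = ½mv² + μ_k m g d
W_f = μ_k mg d = (0.29)(19.3)(9.81)(11.8) = 647.9 J
½mv² = mgh − W_f = 1880.1 − 647.9 = 1232.2 J
v = √(2 × 1232.2/19.3) = 11.30 m/s

v = 11.3 m/s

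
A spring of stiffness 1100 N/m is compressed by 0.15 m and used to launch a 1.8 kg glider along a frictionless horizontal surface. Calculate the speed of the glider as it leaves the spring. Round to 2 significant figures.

v = 3.7 m/s

Spring PE converts entirely to kinetic energy: ½kx² = ½mv²
v = x√(k/m) = 0.15 × √(1100/1.8) = 3.708 m/s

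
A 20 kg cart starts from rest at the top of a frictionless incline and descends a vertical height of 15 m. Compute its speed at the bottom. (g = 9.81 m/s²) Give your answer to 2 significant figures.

v = 17 m/s

By conservation of mechanical energy, mgh = ½mv²
v = √(2gh) = √(2 × 9.81 × 15) = √294.30 = 17.16 m/s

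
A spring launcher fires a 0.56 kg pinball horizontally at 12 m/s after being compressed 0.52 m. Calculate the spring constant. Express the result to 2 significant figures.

k = 300 N/m

Energy stored in the spring equals the launch KE: ½kx² = ½mv²
k = mv²/x² = (0.56)(12)²/(0.52)² = 298.2 N/m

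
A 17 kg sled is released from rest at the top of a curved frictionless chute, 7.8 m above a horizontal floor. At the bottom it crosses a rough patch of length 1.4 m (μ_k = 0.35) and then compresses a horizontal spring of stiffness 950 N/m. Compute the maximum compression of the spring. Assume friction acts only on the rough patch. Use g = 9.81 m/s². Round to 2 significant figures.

x = 1.6 m

Initial energy: E₁ = mgh = (17)(9.81)(7.8) = 1300.8 J
Friction removes W_f = μ_k mg d = (0.35)(17)(9.81)(1.4) = 81.72 J
Energy reaching the spring: E = 1300.8 − 81.72 = 1219.1 J
At max compression ½kx² = E ⇒ x = √(2E/k) = √(2 × 1219.1/950) = 1.602 m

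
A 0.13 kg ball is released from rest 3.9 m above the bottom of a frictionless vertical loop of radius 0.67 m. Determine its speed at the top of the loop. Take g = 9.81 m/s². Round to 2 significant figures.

Energy conservation: mgh = ½mv_top² + mg(2r)
v_top² = 2g(h − 2r) = 2(9.81)(3.9 − 1.340) = 50.23
v_top = 7.087 m/s

v = 7.1 m/s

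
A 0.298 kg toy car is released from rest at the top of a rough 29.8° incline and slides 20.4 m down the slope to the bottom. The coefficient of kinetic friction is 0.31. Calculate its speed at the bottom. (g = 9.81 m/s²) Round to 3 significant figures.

Energy: mgh = ½mv² + W_f, with h = L sinθ and W_f = μ_k (mg cosθ) L
mgh = mgL sinθ = (0.298)(9.81)(20.4)sin29.8° = 29.638 J
W_f = μ_k mg cosθ · L = (0.31)(0.298)(9.81)cos29.8°·20.4 = 16.04 J
½mv² = 29.638 − 16.04 = 13.595 J
v = √(2 × 13.595/0.298) = 9.552 m/s

v = 9.55 m/s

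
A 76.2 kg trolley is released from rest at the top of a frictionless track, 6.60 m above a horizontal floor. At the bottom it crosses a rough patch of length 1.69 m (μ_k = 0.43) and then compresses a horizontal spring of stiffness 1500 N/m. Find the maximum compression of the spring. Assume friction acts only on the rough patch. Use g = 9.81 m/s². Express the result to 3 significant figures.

Initial energy: E₁ = mgh = (76.2)(9.81)(6.60) = 4933.6 J
Friction removes W_f = μ_k mg d = (0.43)(76.2)(9.81)(1.69) = 543.2 J
Energy reaching the spring: E = 4933.6 − 543.2 = 4390.4 J
At max compression ½kx² = E ⇒ x = √(2E/k) = √(2 × 4390.4/1500) = 2.419 m

x = 2.42 m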